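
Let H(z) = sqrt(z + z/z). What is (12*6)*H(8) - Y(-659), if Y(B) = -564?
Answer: 780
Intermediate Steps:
H(z) = sqrt(1 + z) (H(z) = sqrt(z + 1) = sqrt(1 + z))
(12*6)*H(8) - Y(-659) = (12*6)*sqrt(1 + 8) - 1*(-564) = 72*sqrt(9) + 564 = 72*3 + 564 = 216 + 564 = 780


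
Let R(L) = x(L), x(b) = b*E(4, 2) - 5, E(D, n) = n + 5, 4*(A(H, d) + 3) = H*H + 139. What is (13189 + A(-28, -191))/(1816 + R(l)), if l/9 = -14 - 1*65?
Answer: -53667/12664 ≈ -4.2378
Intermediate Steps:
A(H, d) = 127/4 + H²/4 (A(H, d) = -3 + (H*H + 139)/4 = -3 + (H² + 139)/4 = -3 + (139 + H²)/4 = -3 + (139/4 + H²/4) = 127/4 + H²/4)
l = -711 (l = 9*(-14 - 1*65) = 9*(-14 - 65) = 9*(-79) = -711)
E(D, n) = 5 + n
x(b) = -5 + 7*b (x(b) = b*(5 + 2) - 5 = b*7 - 5 = 7*b - 5 = -5 + 7*b)
R(L) = -5 + 7*L
(13189 + A(-28, -191))/(1816 + R(l)) = (13189 + (127/4 + (¼)*(-28)²))/(1816 + (-5 + 7*(-711))) = (13189 + (127/4 + (¼)*784))/(1816 + (-5 - 4977)) = (13189 + (127/4 + 196))/(1816 - 4982) = (13189 + 911/4)/(-3166) = (53667/4)*(-1/3166) = -53667/12664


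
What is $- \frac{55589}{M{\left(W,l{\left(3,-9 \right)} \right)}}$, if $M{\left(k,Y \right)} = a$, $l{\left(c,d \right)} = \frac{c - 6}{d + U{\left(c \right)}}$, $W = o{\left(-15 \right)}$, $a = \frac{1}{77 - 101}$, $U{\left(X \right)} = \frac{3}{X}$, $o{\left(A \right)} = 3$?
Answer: $1334136$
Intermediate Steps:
$a = - \frac{1}{24}$ ($a = \frac{1}{-24} = - \frac{1}{24} \approx -0.041667$)
$W = 3$
$l{\left(c,d \right)} = \frac{-6 + c}{d + \frac{3}{c}}$ ($l{\left(c,d \right)} = \frac{c - 6}{d + \frac{3}{c}} = \frac{-6 + c}{d + \frac{3}{c}}$)
$M{\left(k,Y \right)} = - \frac{1}{24}$
$- \frac{55589}{M{\left(W,l{\left(3,-9 \right)} \right)}} = - \frac{55589}{- \frac{1}{24}} = \left(-55589\right) \left(-24\right) = 1334136$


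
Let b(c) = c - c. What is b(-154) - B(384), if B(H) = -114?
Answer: 114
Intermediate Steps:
b(c) = 0
b(-154) - B(384) = 0 - 1*(-114) = 0 + 114 = 114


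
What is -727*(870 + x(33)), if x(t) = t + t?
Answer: -680472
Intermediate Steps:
x(t) = 2*t
-727*(870 + x(33)) = -727*(870 + 2*33) = -727*(870 + 66) = -727*936 = -680472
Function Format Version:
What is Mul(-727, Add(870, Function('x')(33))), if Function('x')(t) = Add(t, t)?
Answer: -680472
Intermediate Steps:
Function('x')(t) = Mul(2, t)
Mul(-727, Add(870, Function('x')(33))) = Mul(-727, Add(870, Mul(2, 33))) = Mul(-727, Add(870, 66)) = Mul(-727, 936) = -680472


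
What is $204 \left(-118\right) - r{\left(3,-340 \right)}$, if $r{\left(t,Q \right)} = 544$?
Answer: $-24616$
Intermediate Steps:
$204 \left(-118\right) - r{\left(3,-340 \right)} = 204 \left(-118\right) - 544 = -24072 - 544 = -24616$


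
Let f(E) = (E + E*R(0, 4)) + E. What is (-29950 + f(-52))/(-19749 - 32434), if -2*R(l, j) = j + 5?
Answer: 29820/52183 ≈ 0.57145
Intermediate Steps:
R(l, j) = -5/2 - j/2 (R(l, j) = -(j + 5)/2 = -(5 + j)/2 = -5/2 - j/2)
f(E) = -5*E/2 (f(E) = (E + E*(-5/2 - 1/2*4)) + E = (E + E*(-5/2 - 2)) + E = (E + E*(-9/2)) + E = (E - 9*E/2) + E = -7*E/2 + E = -5*E/2)
(-29950 + f(-52))/(-19749 - 32434) = (-29950 - 5/2*(-52))/(-19749 - 32434) = (-29950 + 130)/(-52183) = -29820*(-1/52183) = 29820/52183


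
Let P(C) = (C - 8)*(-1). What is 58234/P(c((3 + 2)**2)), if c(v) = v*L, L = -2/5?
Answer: 29117/9 ≈ 3235.2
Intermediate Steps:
L = -2/5 (L = -2*1/5 = -2/5 ≈ -0.40000)
c(v) = -2*v/5 (c(v) = v*(-2/5) = -2*v/5)
P(C) = 8 - C (P(C) = (-8 + C)*(-1) = 8 - C)
58234/P(c((3 + 2)**2)) = 58234/(8 - (-2)*(3 + 2)**2/5) = 58234/(8 - (-2)*5**2/5) = 58234/(8 - (-2)*25/5) = 58234/(8 - 1*(-10)) = 58234/(8 + 10) = 58234/18 = 58234*(1/18) = 29117/9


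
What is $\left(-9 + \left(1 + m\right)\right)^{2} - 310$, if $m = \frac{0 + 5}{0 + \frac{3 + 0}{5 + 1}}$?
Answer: $-306$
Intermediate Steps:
$m = 10$ ($m = \frac{5}{0 + \frac{3}{6}} = \frac{5}{0 + 3 \cdot \frac{1}{6}} = \frac{5}{0 + \frac{1}{2}} = 5 \frac{1}{\frac{1}{2}} = 5 \cdot 2 = 10$)
$\left(-9 + \left(1 + m\right)\right)^{2} - 310 = \left(-9 + \left(1 + 10\right)\right)^{2} - 310 = \left(-9 + 11\right)^{2} - 310 = 2^{2} - 310 = 4 - 310 = -306$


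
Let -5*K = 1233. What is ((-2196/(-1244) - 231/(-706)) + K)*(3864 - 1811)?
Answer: -551082074259/1097830 ≈ -5.0197e+5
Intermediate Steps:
K = -1233/5 (K = -1/5*1233 = -1233/5 ≈ -246.60)
((-2196/(-1244) - 231/(-706)) + K)*(3864 - 1811) = ((-2196/(-1244) - 231/(-706)) - 1233/5)*(3864 - 1811) = ((-2196*(-1/1244) - 231*(-1/706)) - 1233/5)*2053 = ((549/311 + 231/706) - 1233/5)*2053 = (459435/219566 - 1233/5)*2053 = -268427703/1097830*2053 = -551082074259/1097830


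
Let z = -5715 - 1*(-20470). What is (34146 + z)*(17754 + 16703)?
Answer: 1684981757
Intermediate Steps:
z = 14755 (z = -5715 + 20470 = 14755)
(34146 + z)*(17754 + 16703) = (34146 + 14755)*(17754 + 16703) = 48901*34457 = 1684981757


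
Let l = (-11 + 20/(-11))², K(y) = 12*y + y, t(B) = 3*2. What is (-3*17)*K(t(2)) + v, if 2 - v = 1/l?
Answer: -79046977/19881 ≈ -3976.0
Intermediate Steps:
t(B) = 6
K(y) = 13*y
l = 19881/121 (l = (-11 + 20*(-1/11))² = (-11 - 20/11)² = (-141/11)² = 19881/121 ≈ 164.31)
v = 39641/19881 (v = 2 - 1/19881/121 = 2 - 1*121/19881 = 2 - 121/19881 = 39641/19881 ≈ 1.9939)
(-3*17)*K(t(2)) + v = (-3*17)*(13*6) + 39641/19881 = -51*78 + 39641/19881 = -3978 + 39641/19881 = -79046977/19881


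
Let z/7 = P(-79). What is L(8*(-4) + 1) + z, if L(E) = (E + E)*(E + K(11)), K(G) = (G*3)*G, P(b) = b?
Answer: -21137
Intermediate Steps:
z = -553 (z = 7*(-79) = -553)
K(G) = 3*G**2 (K(G) = (3*G)*G = 3*G**2)
L(E) = 2*E*(363 + E) (L(E) = (E + E)*(E + 3*11**2) = (2*E)*(E + 3*121) = (2*E)*(E + 363) = (2*E)*(363 + E) = 2*E*(363 + E))
L(8*(-4) + 1) + z = 2*(8*(-4) + 1)*(363 + (8*(-4) + 1)) - 553 = 2*(-32 + 1)*(363 + (-32 + 1)) - 553 = 2*(-31)*(363 - 31) - 553 = 2*(-31)*332 - 553 = -20584 - 553 = -21137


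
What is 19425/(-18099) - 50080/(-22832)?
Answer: 9643465/8609091 ≈ 1.1201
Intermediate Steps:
19425/(-18099) - 50080/(-22832) = 19425*(-1/18099) - 50080*(-1/22832) = -6475/6033 + 3130/1427 = 9643465/8609091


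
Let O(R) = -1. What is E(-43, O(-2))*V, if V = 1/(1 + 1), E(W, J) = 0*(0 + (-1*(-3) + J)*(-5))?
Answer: 0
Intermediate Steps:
E(W, J) = 0 (E(W, J) = 0*(0 + (3 + J)*(-5)) = 0*(0 + (-15 - 5*J)) = 0*(-15 - 5*J) = 0)
V = ½ (V = 1/2 = ½ ≈ 0.50000)
E(-43, O(-2))*V = 0*(½) = 0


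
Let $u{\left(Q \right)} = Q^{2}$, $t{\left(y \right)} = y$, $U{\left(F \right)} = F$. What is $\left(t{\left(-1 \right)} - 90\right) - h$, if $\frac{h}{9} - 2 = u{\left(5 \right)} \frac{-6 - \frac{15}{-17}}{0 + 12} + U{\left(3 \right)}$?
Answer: $- \frac{2723}{68} \approx -40.044$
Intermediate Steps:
$h = - \frac{3465}{68}$ ($h = 18 + 9 \left(5^{2} \frac{-6 - \frac{15}{-17}}{0 + 12} + 3\right) = 18 + 9 \left(25 \frac{-6 - - \frac{15}{17}}{12} + 3\right) = 18 + 9 \left(25 \left(-6 + \frac{15}{17}\right) \frac{1}{12} + 3\right) = 18 + 9 \left(25 \left(\left(- \frac{87}{17}\right) \frac{1}{12}\right) + 3\right) = 18 + 9 \left(25 \left(- \frac{29}{68}\right) + 3\right) = 18 + 9 \left(- \frac{725}{68} + 3\right) = 18 + 9 \left(- \frac{521}{68}\right) = 18 - \frac{4689}{68} = - \frac{3465}{68} \approx -50.956$)
$\left(t{\left(-1 \right)} - 90\right) - h = \left(-1 - 90\right) - - \frac{3465}{68} = \left(-1 - 90\right) + \frac{3465}{68} = -91 + \frac{3465}{68} = - \frac{2723}{68}$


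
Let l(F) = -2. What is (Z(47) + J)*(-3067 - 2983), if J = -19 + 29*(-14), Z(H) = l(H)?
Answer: 2583350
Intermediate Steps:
Z(H) = -2
J = -425 (J = -19 - 406 = -425)
(Z(47) + J)*(-3067 - 2983) = (-2 - 425)*(-3067 - 2983) = -427*(-6050) = 2583350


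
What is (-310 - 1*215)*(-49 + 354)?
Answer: -160125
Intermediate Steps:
(-310 - 1*215)*(-49 + 354) = (-310 - 215)*305 = -525*305 = -160125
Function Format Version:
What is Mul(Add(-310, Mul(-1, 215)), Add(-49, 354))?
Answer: -160125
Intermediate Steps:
Mul(Add(-310, Mul(-1, 215)), Add(-49, 354)) = Mul(Add(-310, -215), 305) = Mul(-525, 305) = -160125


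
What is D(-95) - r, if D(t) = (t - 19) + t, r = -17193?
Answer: 16984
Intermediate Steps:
D(t) = -19 + 2*t (D(t) = (-19 + t) + t = -19 + 2*t)
D(-95) - r = (-19 + 2*(-95)) - 1*(-17193) = (-19 - 190) + 17193 = -209 + 17193 = 16984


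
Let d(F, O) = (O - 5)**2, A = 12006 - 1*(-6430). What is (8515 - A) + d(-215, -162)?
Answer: 17968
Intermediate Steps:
A = 18436 (A = 12006 + 6430 = 18436)
d(F, O) = (-5 + O)**2
(8515 - A) + d(-215, -162) = (8515 - 1*18436) + (-5 - 162)**2 = (8515 - 18436) + (-167)**2 = -9921 + 27889 = 17968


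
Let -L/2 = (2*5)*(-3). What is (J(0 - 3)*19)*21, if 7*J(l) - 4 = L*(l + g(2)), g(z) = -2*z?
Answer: -23712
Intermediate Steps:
L = 60 (L = -2*2*5*(-3) = -20*(-3) = -2*(-30) = 60)
J(l) = -236/7 + 60*l/7 (J(l) = 4/7 + (60*(l - 2*2))/7 = 4/7 + (60*(l - 4))/7 = 4/7 + (60*(-4 + l))/7 = 4/7 + (-240 + 60*l)/7 = 4/7 + (-240/7 + 60*l/7) = -236/7 + 60*l/7)
(J(0 - 3)*19)*21 = ((-236/7 + 60*(0 - 3)/7)*19)*21 = ((-236/7 + (60/7)*(-3))*19)*21 = ((-236/7 - 180/7)*19)*21 = -416/7*19*21 = -7904/7*21 = -23712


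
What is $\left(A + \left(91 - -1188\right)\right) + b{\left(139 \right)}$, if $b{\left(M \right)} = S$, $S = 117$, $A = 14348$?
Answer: $15744$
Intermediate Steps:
$b{\left(M \right)} = 117$
$\left(A + \left(91 - -1188\right)\right) + b{\left(139 \right)} = \left(14348 + \left(91 - -1188\right)\right) + 117 = \left(14348 + \left(91 + 1188\right)\right) + 117 = \left(14348 + 1279\right) + 117 = 15627 + 117 = 15744$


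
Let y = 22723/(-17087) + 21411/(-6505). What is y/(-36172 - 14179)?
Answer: 513662872/5596560728185 ≈ 9.1782e-5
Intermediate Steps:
y = -513662872/111150935 (y = 22723*(-1/17087) + 21411*(-1/6505) = -22723/17087 - 21411/6505 = -513662872/111150935 ≈ -4.6213)
y/(-36172 - 14179) = -513662872/(111150935*(-36172 - 14179)) = -513662872/111150935/(-50351) = -513662872/111150935*(-1/50351) = 513662872/5596560728185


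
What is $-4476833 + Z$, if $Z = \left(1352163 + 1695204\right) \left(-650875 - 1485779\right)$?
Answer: $-6511173366851$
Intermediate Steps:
$Z = -6511168890018$ ($Z = 3047367 \left(-2136654\right) = -6511168890018$)
$-4476833 + Z = -4476833 - 6511168890018 = -6511173366851$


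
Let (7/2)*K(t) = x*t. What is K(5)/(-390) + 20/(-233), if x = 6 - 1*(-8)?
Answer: -1246/9087 ≈ -0.13712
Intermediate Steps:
x = 14 (x = 6 + 8 = 14)
K(t) = 4*t (K(t) = 2*(14*t)/7 = 4*t)
K(5)/(-390) + 20/(-233) = (4*5)/(-390) + 20/(-233) = 20*(-1/390) + 20*(-1/233) = -2/39 - 20/233 = -1246/9087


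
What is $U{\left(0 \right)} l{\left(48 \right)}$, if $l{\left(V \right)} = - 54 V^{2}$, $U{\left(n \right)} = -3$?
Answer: $373248$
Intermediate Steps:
$U{\left(0 \right)} l{\left(48 \right)} = - 3 \left(- 54 \cdot 48^{2}\right) = - 3 \left(\left(-54\right) 2304\right) = \left(-3\right) \left(-124416\right) = 373248$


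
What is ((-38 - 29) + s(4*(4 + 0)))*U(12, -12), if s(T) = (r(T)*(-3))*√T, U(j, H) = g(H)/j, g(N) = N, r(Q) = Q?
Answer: 259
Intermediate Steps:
U(j, H) = H/j
s(T) = -3*T^(3/2) (s(T) = (T*(-3))*√T = (-3*T)*√T = -3*T^(3/2))
((-38 - 29) + s(4*(4 + 0)))*U(12, -12) = ((-38 - 29) - 3*8*(4 + 0)^(3/2))*(-12/12) = (-67 - 3*(4*4)^(3/2))*(-12*1/12) = (-67 - 3*16^(3/2))*(-1) = (-67 - 3*64)*(-1) = (-67 - 192)*(-1) = -259*(-1) = 259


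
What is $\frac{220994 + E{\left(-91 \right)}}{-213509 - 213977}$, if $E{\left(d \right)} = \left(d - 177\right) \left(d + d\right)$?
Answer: $- \frac{134885}{213743} \approx -0.63106$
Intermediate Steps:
$E{\left(d \right)} = 2 d \left(-177 + d\right)$ ($E{\left(d \right)} = \left(-177 + d\right) 2 d = 2 d \left(-177 + d\right)$)
$\frac{220994 + E{\left(-91 \right)}}{-213509 - 213977} = \frac{220994 + 2 \left(-91\right) \left(-177 - 91\right)}{-213509 - 213977} = \frac{220994 + 2 \left(-91\right) \left(-268\right)}{-427486} = \left(220994 + 48776\right) \left(- \frac{1}{427486}\right) = 269770 \left(- \frac{1}{427486}\right) = - \frac{134885}{213743}$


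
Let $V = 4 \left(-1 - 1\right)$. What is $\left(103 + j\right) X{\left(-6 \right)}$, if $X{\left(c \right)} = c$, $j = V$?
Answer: $-570$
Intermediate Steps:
$V = -8$ ($V = 4 \left(-2\right) = -8$)
$j = -8$
$\left(103 + j\right) X{\left(-6 \right)} = \left(103 - 8\right) \left(-6\right) = 95 \left(-6\right) = -570$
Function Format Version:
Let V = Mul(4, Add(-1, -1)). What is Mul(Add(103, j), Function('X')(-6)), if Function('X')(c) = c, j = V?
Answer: -570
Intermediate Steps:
V = -8 (V = Mul(4, -2) = -8)
j = -8
Mul(Add(103, j), Function('X')(-6)) = Mul(Add(103, -8), -6) = Mul(95, -6) = -570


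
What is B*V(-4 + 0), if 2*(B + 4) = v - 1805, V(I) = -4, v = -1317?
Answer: 6260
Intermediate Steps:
B = -1565 (B = -4 + (-1317 - 1805)/2 = -4 + (½)*(-3122) = -4 - 1561 = -1565)
B*V(-4 + 0) = -1565*(-4) = 6260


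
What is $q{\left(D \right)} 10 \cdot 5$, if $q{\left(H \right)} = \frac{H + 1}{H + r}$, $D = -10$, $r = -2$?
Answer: $\frac{75}{2} \approx 37.5$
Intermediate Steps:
$q{\left(H \right)} = \frac{1 + H}{-2 + H}$ ($q{\left(H \right)} = \frac{H + 1}{H - 2} = \frac{1 + H}{-2 + H}$)
$q{\left(D \right)} 10 \cdot 5 = \frac{1 - 10}{-2 - 10} \cdot 10 \cdot 5 = \frac{1}{-12} \left(-9\right) 50 = \left(- \frac{1}{12}\right) \left(-9\right) 50 = \frac{3}{4} \cdot 50 = \frac{75}{2}$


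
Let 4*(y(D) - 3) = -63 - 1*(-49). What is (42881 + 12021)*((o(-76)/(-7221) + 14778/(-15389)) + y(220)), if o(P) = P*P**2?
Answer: 361975899263833/111123969 ≈ 3.2574e+6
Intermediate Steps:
y(D) = -1/2 (y(D) = 3 + (-63 - 1*(-49))/4 = 3 + (-63 + 49)/4 = 3 + (1/4)*(-14) = 3 - 7/2 = -1/2)
o(P) = P**3
(42881 + 12021)*((o(-76)/(-7221) + 14778/(-15389)) + y(220)) = (42881 + 12021)*(((-76)**3/(-7221) + 14778/(-15389)) - 1/2) = 54902*((-438976*(-1/7221) + 14778*(-1/15389)) - 1/2) = 54902*((438976/7221 - 14778/15389) - 1/2) = 54902*(6648689726/111123969 - 1/2) = 54902*(13186255483/222247938) = 361975899263833/111123969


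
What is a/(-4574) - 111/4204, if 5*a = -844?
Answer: 504803/48072740 ≈ 0.010501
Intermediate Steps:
a = -844/5 (a = (1/5)*(-844) = -844/5 ≈ -168.80)
a/(-4574) - 111/4204 = -844/5/(-4574) - 111/4204 = -844/5*(-1/4574) - 111*1/4204 = 422/11435 - 111/4204 = 504803/48072740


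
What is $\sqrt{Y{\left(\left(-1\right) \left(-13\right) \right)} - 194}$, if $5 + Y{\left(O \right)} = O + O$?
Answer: $i \sqrt{173} \approx 13.153 i$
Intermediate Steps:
$Y{\left(O \right)} = -5 + 2 O$ ($Y{\left(O \right)} = -5 + \left(O + O\right) = -5 + 2 O$)
$\sqrt{Y{\left(\left(-1\right) \left(-13\right) \right)} - 194} = \sqrt{\left(-5 + 2 \left(\left(-1\right) \left(-13\right)\right)\right) - 194} = \sqrt{\left(-5 + 2 \cdot 13\right) - 194} = \sqrt{\left(-5 + 26\right) - 194} = \sqrt{21 - 194} = \sqrt{-173} = i \sqrt{173}$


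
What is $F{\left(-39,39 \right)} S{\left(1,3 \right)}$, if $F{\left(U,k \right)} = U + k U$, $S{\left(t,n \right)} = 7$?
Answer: $-10920$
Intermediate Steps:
$F{\left(U,k \right)} = U + U k$
$F{\left(-39,39 \right)} S{\left(1,3 \right)} = - 39 \left(1 + 39\right) 7 = \left(-39\right) 40 \cdot 7 = \left(-1560\right) 7 = -10920$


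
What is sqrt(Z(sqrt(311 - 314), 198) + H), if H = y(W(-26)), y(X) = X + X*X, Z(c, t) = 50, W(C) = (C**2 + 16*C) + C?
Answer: 16*sqrt(215) ≈ 234.61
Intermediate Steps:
W(C) = C**2 + 17*C
y(X) = X + X**2
H = 54990 (H = (-26*(17 - 26))*(1 - 26*(17 - 26)) = (-26*(-9))*(1 - 26*(-9)) = 234*(1 + 234) = 234*235 = 54990)
sqrt(Z(sqrt(311 - 314), 198) + H) = sqrt(50 + 54990) = sqrt(55040) = 16*sqrt(215)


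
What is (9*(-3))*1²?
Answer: -27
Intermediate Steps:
(9*(-3))*1² = -27*1 = -27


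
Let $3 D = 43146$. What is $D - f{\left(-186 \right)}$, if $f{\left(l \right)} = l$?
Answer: $14568$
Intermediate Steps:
$D = 14382$ ($D = \frac{1}{3} \cdot 43146 = 14382$)
$D - f{\left(-186 \right)} = 14382 - -186 = 14382 + 186 = 14568$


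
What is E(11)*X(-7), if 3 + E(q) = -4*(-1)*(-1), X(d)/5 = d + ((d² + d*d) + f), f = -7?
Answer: -2940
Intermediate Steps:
X(d) = -35 + 5*d + 10*d² (X(d) = 5*(d + ((d² + d*d) - 7)) = 5*(d + ((d² + d²) - 7)) = 5*(d + (2*d² - 7)) = 5*(d + (-7 + 2*d²)) = 5*(-7 + d + 2*d²) = -35 + 5*d + 10*d²)
E(q) = -7 (E(q) = -3 - 4*(-1)*(-1) = -3 + 4*(-1) = -3 - 4 = -7)
E(11)*X(-7) = -7*(-35 + 5*(-7) + 10*(-7)²) = -7*(-35 - 35 + 10*49) = -7*(-35 - 35 + 490) = -7*420 = -2940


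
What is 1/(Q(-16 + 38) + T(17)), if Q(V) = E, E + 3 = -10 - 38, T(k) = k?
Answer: -1/34 ≈ -0.029412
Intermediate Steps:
E = -51 (E = -3 + (-10 - 38) = -3 - 48 = -51)
Q(V) = -51
1/(Q(-16 + 38) + T(17)) = 1/(-51 + 17) = 1/(-34) = -1/34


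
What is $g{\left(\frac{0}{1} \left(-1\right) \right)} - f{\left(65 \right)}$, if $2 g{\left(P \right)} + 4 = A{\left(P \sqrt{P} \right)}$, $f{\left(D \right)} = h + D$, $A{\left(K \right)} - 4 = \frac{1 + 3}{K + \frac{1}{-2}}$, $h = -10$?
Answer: $-59$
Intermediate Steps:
$A{\left(K \right)} = 4 + \frac{4}{- \frac{1}{2} + K}$ ($A{\left(K \right)} = 4 + \frac{1 + 3}{K + \frac{1}{-2}} = 4 + \frac{4}{K - \frac{1}{2}} = 4 + \frac{4}{- \frac{1}{2} + K}$)
$f{\left(D \right)} = -10 + D$
$g{\left(P \right)} = -2 + \frac{2 \left(1 + 2 P^{\frac{3}{2}}\right)}{-1 + 2 P^{\frac{3}{2}}}$ ($g{\left(P \right)} = -2 + \frac{4 \frac{1}{-1 + 2 P \sqrt{P}} \left(1 + 2 P \sqrt{P}\right)}{2} = -2 + \frac{4 \frac{1}{-1 + 2 P^{\frac{3}{2}}} \left(1 + 2 P^{\frac{3}{2}}\right)}{2} = -2 + \frac{2 \left(1 + 2 P^{\frac{3}{2}}\right)}{-1 + 2 P^{\frac{3}{2}}}$)
$g{\left(\frac{0}{1} \left(-1\right) \right)} - f{\left(65 \right)} = \frac{4}{-1 + 2 \left(\frac{0}{1} \left(-1\right)\right)^{\frac{3}{2}}} - \left(-10 + 65\right) = \frac{4}{-1 + 2 \left(0 \cdot 1 \left(-1\right)\right)^{\frac{3}{2}}} - 55 = \frac{4}{-1 + 2 \left(0 \left(-1\right)\right)^{\frac{3}{2}}} - 55 = \frac{4}{-1 + 2 \cdot 0^{\frac{3}{2}}} - 55 = \frac{4}{-1 + 2 \cdot 0} - 55 = \frac{4}{-1 + 0} - 55 = \frac{4}{-1} - 55 = 4 \left(-1\right) - 55 = -4 - 55 = -59$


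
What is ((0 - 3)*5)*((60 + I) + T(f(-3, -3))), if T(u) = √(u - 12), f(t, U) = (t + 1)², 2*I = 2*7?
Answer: -1005 - 30*I*√2 ≈ -1005.0 - 42.426*I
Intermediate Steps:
I = 7 (I = (2*7)/2 = (½)*14 = 7)
f(t, U) = (1 + t)²
T(u) = √(-12 + u)
((0 - 3)*5)*((60 + I) + T(f(-3, -3))) = ((0 - 3)*5)*((60 + 7) + √(-12 + (1 - 3)²)) = (-3*5)*(67 + √(-12 + (-2)²)) = -15*(67 + √(-12 + 4)) = -15*(67 + √(-8)) = -15*(67 + 2*I*√2) = -1005 - 30*I*√2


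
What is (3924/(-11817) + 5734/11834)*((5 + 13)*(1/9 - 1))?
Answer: -310704/127361 ≈ -2.4396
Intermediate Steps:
(3924/(-11817) + 5734/11834)*((5 + 13)*(1/9 - 1)) = (3924*(-1/11817) + 5734*(1/11834))*(18*(⅑ - 1)) = (-436/1313 + 47/97)*(18*(-8/9)) = (19419/127361)*(-16) = -310704/127361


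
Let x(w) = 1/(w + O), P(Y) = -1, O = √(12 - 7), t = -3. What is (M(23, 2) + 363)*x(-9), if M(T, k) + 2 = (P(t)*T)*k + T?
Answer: -1521/38 - 169*√5/38 ≈ -49.971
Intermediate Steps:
O = √5 ≈ 2.2361
x(w) = 1/(w + √5)
M(T, k) = -2 + T - T*k (M(T, k) = -2 + ((-T)*k + T) = -2 + (-T*k + T) = -2 + (T - T*k) = -2 + T - T*k)
(M(23, 2) + 363)*x(-9) = ((-2 + 23 - 1*23*2) + 363)/(-9 + √5) = ((-2 + 23 - 46) + 363)/(-9 + √5) = (-25 + 363)/(-9 + √5) = 338/(-9 + √5)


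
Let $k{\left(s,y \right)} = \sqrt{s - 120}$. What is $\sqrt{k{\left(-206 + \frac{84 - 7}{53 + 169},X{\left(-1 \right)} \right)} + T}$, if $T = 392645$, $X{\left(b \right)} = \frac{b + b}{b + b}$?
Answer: $\frac{\sqrt{19351116180 + 222 i \sqrt{16049490}}}{222} \approx 626.61 + 0.0144 i$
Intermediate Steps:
$X{\left(b \right)} = 1$ ($X{\left(b \right)} = \frac{2 b}{2 b} = 2 b \frac{1}{2 b} = 1$)
$k{\left(s,y \right)} = \sqrt{-120 + s}$
$\sqrt{k{\left(-206 + \frac{84 - 7}{53 + 169},X{\left(-1 \right)} \right)} + T} = \sqrt{\sqrt{-120 - \left(206 - \frac{84 - 7}{53 + 169}\right)} + 392645} = \sqrt{\sqrt{-120 - \left(206 - \frac{77}{222}\right)} + 392645} = \sqrt{\sqrt{-120 + \left(-206 + 77 \cdot \frac{1}{222}\right)} + 392645} = \sqrt{\sqrt{-120 + \left(-206 + \frac{77}{222}\right)} + 392645} = \sqrt{\sqrt{-120 - \frac{45655}{222}} + 392645} = \sqrt{\sqrt{- \frac{72295}{222}} + 392645} = \sqrt{\frac{i \sqrt{16049490}}{222} + 392645} = \sqrt{392645 + \frac{i \sqrt{16049490}}{222}}$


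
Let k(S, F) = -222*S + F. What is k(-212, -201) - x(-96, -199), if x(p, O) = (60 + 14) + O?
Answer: 46988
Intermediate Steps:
k(S, F) = F - 222*S
x(p, O) = 74 + O
k(-212, -201) - x(-96, -199) = (-201 - 222*(-212)) - (74 - 199) = (-201 + 47064) - 1*(-125) = 46863 + 125 = 46988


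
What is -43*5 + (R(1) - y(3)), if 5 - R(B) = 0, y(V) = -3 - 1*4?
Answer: -203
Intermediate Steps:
y(V) = -7 (y(V) = -3 - 4 = -7)
R(B) = 5 (R(B) = 5 - 1*0 = 5 + 0 = 5)
-43*5 + (R(1) - y(3)) = -43*5 + (5 - 1*(-7)) = -215 + (5 + 7) = -215 + 12 = -203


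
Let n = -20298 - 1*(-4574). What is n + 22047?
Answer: 6323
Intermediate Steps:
n = -15724 (n = -20298 + 4574 = -15724)
n + 22047 = -15724 + 22047 = 6323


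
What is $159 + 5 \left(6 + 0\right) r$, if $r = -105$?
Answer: $-2991$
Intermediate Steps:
$159 + 5 \left(6 + 0\right) r = 159 + 5 \left(6 + 0\right) \left(-105\right) = 159 + 5 \cdot 6 \left(-105\right) = 159 + 30 \left(-105\right) = 159 - 3150 = -2991$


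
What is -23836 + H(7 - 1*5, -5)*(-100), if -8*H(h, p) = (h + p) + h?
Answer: -47697/2 ≈ -23849.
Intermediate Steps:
H(h, p) = -h/4 - p/8 (H(h, p) = -((h + p) + h)/8 = -(p + 2*h)/8 = -h/4 - p/8)
-23836 + H(7 - 1*5, -5)*(-100) = -23836 + (-(7 - 1*5)/4 - ⅛*(-5))*(-100) = -23836 + (-(7 - 5)/4 + 5/8)*(-100) = -23836 + (-¼*2 + 5/8)*(-100) = -23836 + (-½ + 5/8)*(-100) = -23836 + (⅛)*(-100) = -23836 - 25/2 = -47697/2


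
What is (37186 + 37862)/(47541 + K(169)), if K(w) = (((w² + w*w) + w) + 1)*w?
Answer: 75048/9729889 ≈ 0.0077131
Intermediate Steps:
K(w) = w*(1 + w + 2*w²) (K(w) = (((w² + w²) + w) + 1)*w = ((2*w² + w) + 1)*w = ((w + 2*w²) + 1)*w = (1 + w + 2*w²)*w = w*(1 + w + 2*w²))
(37186 + 37862)/(47541 + K(169)) = (37186 + 37862)/(47541 + 169*(1 + 169 + 2*169²)) = 75048/(47541 + 169*(1 + 169 + 2*28561)) = 75048/(47541 + 169*(1 + 169 + 57122)) = 75048/(47541 + 169*57292) = 75048/(47541 + 9682348) = 75048/9729889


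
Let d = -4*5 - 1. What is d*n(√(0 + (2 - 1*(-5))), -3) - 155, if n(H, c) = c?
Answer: -92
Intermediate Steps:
d = -21 (d = -20 - 1 = -21)
d*n(√(0 + (2 - 1*(-5))), -3) - 155 = -21*(-3) - 155 = 63 - 155 = -92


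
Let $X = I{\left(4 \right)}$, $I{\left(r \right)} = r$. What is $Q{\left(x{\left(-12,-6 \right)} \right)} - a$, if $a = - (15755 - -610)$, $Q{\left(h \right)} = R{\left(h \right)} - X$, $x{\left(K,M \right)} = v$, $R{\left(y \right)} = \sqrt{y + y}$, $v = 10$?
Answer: $16361 + 2 \sqrt{5} \approx 16365.0$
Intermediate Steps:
$X = 4$
$R{\left(y \right)} = \sqrt{2} \sqrt{y}$ ($R{\left(y \right)} = \sqrt{2 y} = \sqrt{2} \sqrt{y}$)
$x{\left(K,M \right)} = 10$
$Q{\left(h \right)} = -4 + \sqrt{2} \sqrt{h}$ ($Q{\left(h \right)} = \sqrt{2} \sqrt{h} - 4 = -4 + \sqrt{2} \sqrt{h}$)
$a = -16365$ ($a = - (15755 + 610) = \left(-1\right) 16365 = -16365$)
$Q{\left(x{\left(-12,-6 \right)} \right)} - a = \left(-4 + \sqrt{2} \sqrt{10}\right) - -16365 = \left(-4 + 2 \sqrt{5}\right) + 16365 = 16361 + 2 \sqrt{5}$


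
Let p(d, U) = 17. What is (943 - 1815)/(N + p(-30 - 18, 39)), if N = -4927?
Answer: 436/2455 ≈ 0.17760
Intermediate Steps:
(943 - 1815)/(N + p(-30 - 18, 39)) = (943 - 1815)/(-4927 + 17) = -872/(-4910) = -872*(-1/4910) = 436/2455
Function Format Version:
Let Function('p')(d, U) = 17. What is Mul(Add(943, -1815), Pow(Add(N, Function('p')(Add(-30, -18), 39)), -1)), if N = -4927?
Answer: Rational(436, 2455) ≈ 0.17760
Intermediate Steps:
Mul(Add(943, -1815), Pow(Add(N, Function('p')(Add(-30, -18), 39)), -1)) = Mul(Add(943, -1815), Pow(Add(-4927, 17), -1)) = Mul(-872, Pow(-4910, -1)) = Mul(-872, Rational(-1, 4910)) = Rational(436, 2455)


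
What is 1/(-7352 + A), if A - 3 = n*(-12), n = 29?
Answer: -1/7697 ≈ -0.00012992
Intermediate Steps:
A = -345 (A = 3 + 29*(-12) = 3 - 348 = -345)
1/(-7352 + A) = 1/(-7352 - 345) = 1/(-7697) = -1/7697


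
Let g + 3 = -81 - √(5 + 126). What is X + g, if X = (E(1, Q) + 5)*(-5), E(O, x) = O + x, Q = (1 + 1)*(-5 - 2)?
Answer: -44 - √131 ≈ -55.445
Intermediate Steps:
Q = -14 (Q = 2*(-7) = -14)
g = -84 - √131 (g = -3 + (-81 - √(5 + 126)) = -3 + (-81 - √131) = -84 - √131 ≈ -95.446)
X = 40 (X = ((1 - 14) + 5)*(-5) = (-13 + 5)*(-5) = -8*(-5) = 40)
X + g = 40 + (-84 - √131) = -44 - √131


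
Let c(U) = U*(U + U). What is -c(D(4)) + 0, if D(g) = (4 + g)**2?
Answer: -8192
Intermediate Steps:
c(U) = 2*U**2 (c(U) = U*(2*U) = 2*U**2)
-c(D(4)) + 0 = -2*((4 + 4)**2)**2 + 0 = -2*(8**2)**2 + 0 = -2*64**2 + 0 = -2*4096 + 0 = -1*8192 + 0 = -8192 + 0 = -8192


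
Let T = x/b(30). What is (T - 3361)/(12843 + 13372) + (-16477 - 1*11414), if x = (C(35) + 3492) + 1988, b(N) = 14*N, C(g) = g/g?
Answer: -14623318259/524300 ≈ -27891.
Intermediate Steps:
C(g) = 1
x = 5481 (x = (1 + 3492) + 1988 = 3493 + 1988 = 5481)
T = 261/20 (T = 5481/((14*30)) = 5481/420 = 5481*(1/420) = 261/20 ≈ 13.050)
(T - 3361)/(12843 + 13372) + (-16477 - 1*11414) = (261/20 - 3361)/(12843 + 13372) + (-16477 - 1*11414) = -66959/20/26215 + (-16477 - 11414) = -66959/20*1/26215 - 27891 = -66959/524300 - 27891 = -14623318259/524300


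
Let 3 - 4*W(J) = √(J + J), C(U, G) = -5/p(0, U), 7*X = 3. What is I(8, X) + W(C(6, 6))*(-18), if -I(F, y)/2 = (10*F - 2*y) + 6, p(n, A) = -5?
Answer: -2573/14 + 9*√2/2 ≈ -177.42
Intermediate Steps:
X = 3/7 (X = (⅐)*3 = 3/7 ≈ 0.42857)
C(U, G) = 1 (C(U, G) = -5/(-5) = -5*(-⅕) = 1)
W(J) = ¾ - √2*√J/4 (W(J) = ¾ - √(J + J)/4 = ¾ - √2*√J/4)
I(F, y) = -12 - 20*F + 4*y (I(F, y) = -2*((10*F - 2*y) + 6) = -2*((-2*y + 10*F) + 6) = -2*(6 - 2*y + 10*F) = -12 - 20*F + 4*y)
I(8, X) + W(C(6, 6))*(-18) = (-12 - 20*8 + 4*(3/7)) + (¾ - √2*√1/4)*(-18) = (-12 - 160 + 12/7) + (¾ - ¼*√2*1)*(-18) = -1192/7 + (¾ - √2/4)*(-18) = -1192/7 + (-27/2 + 9*√2/2) = -2573/14 + 9*√2/2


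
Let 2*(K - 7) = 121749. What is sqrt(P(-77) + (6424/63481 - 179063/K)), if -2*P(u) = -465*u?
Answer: I*sqrt(35365140756693328590658)/1405388546 ≈ 133.81*I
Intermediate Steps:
K = 121763/2 (K = 7 + (1/2)*121749 = 7 + 121749/2 = 121763/2 ≈ 60882.)
P(u) = 465*u/2 (P(u) = -(-465)*u/2 = 465*u/2)
sqrt(P(-77) + (6424/63481 - 179063/K)) = sqrt((465/2)*(-77) + (6424/63481 - 179063/121763/2)) = sqrt(-35805/2 + (6424*(1/63481) - 179063*2/121763)) = sqrt(-35805/2 + (584/5771 - 358126/121763)) = sqrt(-35805/2 - 1995635554/702694273) = sqrt(-25163959715873/1405388546) = I*sqrt(35365140756693328590658)/1405388546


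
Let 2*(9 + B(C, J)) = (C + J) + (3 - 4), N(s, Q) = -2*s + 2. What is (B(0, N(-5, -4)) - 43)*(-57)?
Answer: 5301/2 ≈ 2650.5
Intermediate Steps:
N(s, Q) = 2 - 2*s
B(C, J) = -19/2 + C/2 + J/2 (B(C, J) = -9 + ((C + J) + (3 - 4))/2 = -9 + ((C + J) - 1)/2 = -9 + (-1 + C + J)/2 = -9 + (-1/2 + C/2 + J/2) = -19/2 + C/2 + J/2)
(B(0, N(-5, -4)) - 43)*(-57) = ((-19/2 + (1/2)*0 + (2 - 2*(-5))/2) - 43)*(-57) = ((-19/2 + 0 + (2 + 10)/2) - 43)*(-57) = ((-19/2 + 0 + (1/2)*12) - 43)*(-57) = ((-19/2 + 0 + 6) - 43)*(-57) = (-7/2 - 43)*(-57) = -93/2*(-57) = 5301/2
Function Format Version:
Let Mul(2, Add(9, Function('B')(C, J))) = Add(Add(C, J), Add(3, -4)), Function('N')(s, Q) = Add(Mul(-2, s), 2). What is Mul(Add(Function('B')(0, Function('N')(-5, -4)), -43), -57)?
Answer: Rational(5301, 2) ≈ 2650.5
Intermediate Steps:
Function('N')(s, Q) = Add(2, Mul(-2, s))
Function('B')(C, J) = Add(Rational(-19, 2), Mul(Rational(1, 2), C), Mul(Rational(1, 2), J)) (Function('B')(C, J) = Add(-9, Mul(Rational(1, 2), Add(Add(C, J), Add(3, -4)))) = Add(-9, Mul(Rational(1, 2), Add(Add(C, J), -1))) = Add(-9, Mul(Rational(1, 2), Add(-1, C, J))) = Add(-9, Add(Rational(-1, 2), Mul(Rational(1, 2), C), Mul(Rational(1, 2), J))) = Add(Rational(-19, 2), Mul(Rational(1, 2), C), Mul(Rational(1, 2), J)))
Mul(Add(Function('B')(0, Function('N')(-5, -4)), -43), -57) = Mul(Add(Add(Rational(-19, 2), Mul(Rational(1, 2), 0), Mul(Rational(1, 2), Add(2, Mul(-2, -5)))), -43), -57) = Mul(Add(Add(Rational(-19, 2), 0, Mul(Rational(1, 2), Add(2, 10))), -43), -57) = Mul(Add(Add(Rational(-19, 2), 0, Mul(Rational(1, 2), 12)), -43), -57) = Mul(Add(Add(Rational(-19, 2), 0, 6), -43), -57) = Mul(Add(Rational(-7, 2), -43), -57) = Mul(Rational(-93, 2), -57) = Rational(5301, 2)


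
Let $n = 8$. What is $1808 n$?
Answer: $14464$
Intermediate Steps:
$1808 n = 1808 \cdot 8 = 14464$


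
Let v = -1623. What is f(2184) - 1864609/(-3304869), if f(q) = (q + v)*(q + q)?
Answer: 8098411495921/3304869 ≈ 2.4504e+6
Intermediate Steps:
f(q) = 2*q*(-1623 + q) (f(q) = (q - 1623)*(q + q) = (-1623 + q)*(2*q) = 2*q*(-1623 + q))
f(2184) - 1864609/(-3304869) = 2*2184*(-1623 + 2184) - 1864609/(-3304869) = 2*2184*561 - 1864609*(-1)/3304869 = 2450448 - 1*(-1864609/3304869) = 2450448 + 1864609/3304869 = 8098411495921/3304869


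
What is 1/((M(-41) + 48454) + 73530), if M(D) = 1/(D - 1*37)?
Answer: 78/9514751 ≈ 8.1978e-6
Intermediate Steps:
M(D) = 1/(-37 + D) (M(D) = 1/(D - 37) = 1/(-37 + D))
1/((M(-41) + 48454) + 73530) = 1/((1/(-37 - 41) + 48454) + 73530) = 1/((1/(-78) + 48454) + 73530) = 1/((-1/78 + 48454) + 73530) = 1/(3779411/78 + 73530) = 1/(9514751/78) = 78/9514751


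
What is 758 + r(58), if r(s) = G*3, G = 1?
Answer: 761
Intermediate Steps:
r(s) = 3 (r(s) = 1*3 = 3)
758 + r(58) = 758 + 3 = 761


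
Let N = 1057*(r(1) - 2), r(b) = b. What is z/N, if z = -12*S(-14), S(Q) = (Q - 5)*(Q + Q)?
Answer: 912/151 ≈ 6.0397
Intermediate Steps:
S(Q) = 2*Q*(-5 + Q) (S(Q) = (-5 + Q)*(2*Q) = 2*Q*(-5 + Q))
z = -6384 (z = -24*(-14)*(-5 - 14) = -24*(-14)*(-19) = -12*532 = -6384)
N = -1057 (N = 1057*(1 - 2) = 1057*(-1) = -1057)
z/N = -6384/(-1057) = -6384*(-1/1057) = 912/151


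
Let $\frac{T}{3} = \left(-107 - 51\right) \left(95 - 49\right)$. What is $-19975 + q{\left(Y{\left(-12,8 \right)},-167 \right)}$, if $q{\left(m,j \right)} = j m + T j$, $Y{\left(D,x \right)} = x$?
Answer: $3619957$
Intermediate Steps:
$T = -21804$ ($T = 3 \left(-107 - 51\right) \left(95 - 49\right) = 3 \left(\left(-158\right) 46\right) = 3 \left(-7268\right) = -21804$)
$q{\left(m,j \right)} = - 21804 j + j m$ ($q{\left(m,j \right)} = j m - 21804 j = - 21804 j + j m$)
$-19975 + q{\left(Y{\left(-12,8 \right)},-167 \right)} = -19975 - 167 \left(-21804 + 8\right) = -19975 - -3639932 = -19975 + 3639932 = 3619957$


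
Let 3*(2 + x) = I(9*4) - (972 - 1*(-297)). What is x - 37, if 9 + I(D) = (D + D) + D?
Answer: -429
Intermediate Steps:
I(D) = -9 + 3*D (I(D) = -9 + ((D + D) + D) = -9 + (2*D + D) = -9 + 3*D)
x = -392 (x = -2 + ((-9 + 3*(9*4)) - (972 - 1*(-297)))/3 = -2 + ((-9 + 3*36) - (972 + 297))/3 = -2 + ((-9 + 108) - 1*1269)/3 = -2 + (99 - 1269)/3 = -2 + (1/3)*(-1170) = -2 - 390 = -392)
x - 37 = -392 - 37 = -429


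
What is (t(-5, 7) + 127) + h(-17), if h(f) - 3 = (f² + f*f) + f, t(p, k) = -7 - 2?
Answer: 682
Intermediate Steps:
t(p, k) = -9
h(f) = 3 + f + 2*f² (h(f) = 3 + ((f² + f*f) + f) = 3 + ((f² + f²) + f) = 3 + (2*f² + f) = 3 + (f + 2*f²) = 3 + f + 2*f²)
(t(-5, 7) + 127) + h(-17) = (-9 + 127) + (3 - 17 + 2*(-17)²) = 118 + (3 - 17 + 2*289) = 118 + (3 - 17 + 578) = 118 + 564 = 682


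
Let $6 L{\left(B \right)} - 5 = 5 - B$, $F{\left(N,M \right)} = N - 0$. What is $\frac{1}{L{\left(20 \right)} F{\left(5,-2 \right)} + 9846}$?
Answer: $\frac{3}{29513} \approx 0.00010165$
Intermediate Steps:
$F{\left(N,M \right)} = N$ ($F{\left(N,M \right)} = N + 0 = N$)
$L{\left(B \right)} = \frac{5}{3} - \frac{B}{6}$ ($L{\left(B \right)} = \frac{5}{6} + \frac{5 - B}{6} = \frac{5}{6} - \left(- \frac{5}{6} + \frac{B}{6}\right) = \frac{5}{3} - \frac{B}{6}$)
$\frac{1}{L{\left(20 \right)} F{\left(5,-2 \right)} + 9846} = \frac{1}{\left(\frac{5}{3} - \frac{10}{3}\right) 5 + 9846} = \frac{1}{\left(- \frac{5}{3}\right) 5 + 9846} = \frac{1}{- \frac{25}{3} + 9846} = \frac{1}{\frac{29513}{3}} = \frac{3}{29513}$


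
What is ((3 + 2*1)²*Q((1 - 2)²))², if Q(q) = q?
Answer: 625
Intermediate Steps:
((3 + 2*1)²*Q((1 - 2)²))² = ((3 + 2*1)²*(1 - 2)²)² = ((3 + 2)²*(-1)²)² = (5²*1)² = (25*1)² = 25² = 625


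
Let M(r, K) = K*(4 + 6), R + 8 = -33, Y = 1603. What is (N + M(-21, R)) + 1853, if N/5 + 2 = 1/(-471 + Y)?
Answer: 1622161/1132 ≈ 1433.0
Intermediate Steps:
R = -41 (R = -8 - 33 = -41)
M(r, K) = 10*K (M(r, K) = K*10 = 10*K)
N = -11315/1132 (N = -10 + 5/(-471 + 1603) = -10 + 5/1132 = -11315/1132 ≈ -9.9956)
(N + M(-21, R)) + 1853 = (-11315/1132 + 10*(-41)) + 1853 = (-11315/1132 - 410) + 1853 = -475435/1132 + 1853 = 1622161/1132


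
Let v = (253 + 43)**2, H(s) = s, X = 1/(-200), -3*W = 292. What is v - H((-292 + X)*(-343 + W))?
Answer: -8192707/200 ≈ -40964.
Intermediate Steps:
W = -292/3 (W = -1/3*292 = -292/3 ≈ -97.333)
X = -1/200 ≈ -0.0050000
v = 87616 (v = 296**2 = 87616)
v - H((-292 + X)*(-343 + W)) = 87616 - (-292 - 1/200)*(-343 - 292/3) = 87616 - (-58401)*(-1321)/(200*3) = 87616 - 1*25715907/200 = 87616 - 25715907/200 = -8192707/200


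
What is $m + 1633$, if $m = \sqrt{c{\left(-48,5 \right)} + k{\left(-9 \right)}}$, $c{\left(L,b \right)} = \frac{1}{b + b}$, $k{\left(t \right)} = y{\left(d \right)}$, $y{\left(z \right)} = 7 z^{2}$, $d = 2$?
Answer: $1633 + \frac{\sqrt{2810}}{10} \approx 1638.3$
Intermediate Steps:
$k{\left(t \right)} = 28$ ($k{\left(t \right)} = 7 \cdot 2^{2} = 7 \cdot 4 = 28$)
$c{\left(L,b \right)} = \frac{1}{2 b}$
$m = \frac{\sqrt{2810}}{10}$ ($m = \sqrt{\frac{1}{2 \cdot 5} + 28} = \sqrt{\frac{1}{2} \cdot \frac{1}{5} + 28} = \sqrt{\frac{1}{10} + 28} = \sqrt{\frac{281}{10}} = \frac{\sqrt{2810}}{10} \approx 5.3009$)
$m + 1633 = \frac{\sqrt{2810}}{10} + 1633 = 1633 + \frac{\sqrt{2810}}{10}$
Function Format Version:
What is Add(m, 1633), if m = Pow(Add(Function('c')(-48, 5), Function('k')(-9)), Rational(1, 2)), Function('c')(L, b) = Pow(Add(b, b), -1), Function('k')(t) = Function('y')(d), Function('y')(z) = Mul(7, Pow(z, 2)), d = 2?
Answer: Add(1633, Mul(Rational(1, 10), Pow(2810, Rational(1, 2)))) ≈ 1638.3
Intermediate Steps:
Function('k')(t) = 28 (Function('k')(t) = Mul(7, Pow(2, 2)) = Mul(7, 4) = 28)
Function('c')(L, b) = Mul(Rational(1, 2), Pow(b, -1)) (Function('c')(L, b) = Pow(Mul(2, b), -1) = Mul(Rational(1, 2), Pow(b, -1)))
m = Mul(Rational(1, 10), Pow(2810, Rational(1, 2))) (m = Pow(Add(Mul(Rational(1, 2), Pow(5, -1)), 28), Rational(1, 2)) = Pow(Add(Mul(Rational(1, 2), Rational(1, 5)), 28), Rational(1, 2)) = Pow(Add(Rational(1, 10), 28), Rational(1, 2)) = Pow(Rational(281, 10), Rational(1, 2)) = Mul(Rational(1, 10), Pow(2810, Rational(1, 2))) ≈ 5.3009)
Add(m, 1633) = Add(Mul(Rational(1, 10), Pow(2810, Rational(1, 2))), 1633) = Add(1633, Mul(Rational(1, 10), Pow(2810, Rational(1, 2))))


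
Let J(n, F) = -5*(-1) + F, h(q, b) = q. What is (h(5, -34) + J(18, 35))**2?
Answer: 2025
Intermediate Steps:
J(n, F) = 5 + F
(h(5, -34) + J(18, 35))**2 = (5 + (5 + 35))**2 = (5 + 40)**2 = 45**2 = 2025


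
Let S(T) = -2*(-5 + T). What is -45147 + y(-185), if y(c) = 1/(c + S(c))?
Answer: -8803664/195 ≈ -45147.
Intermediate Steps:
S(T) = 10 - 2*T
y(c) = 1/(10 - c) (y(c) = 1/(c + (10 - 2*c)) = 1/(10 - c))
-45147 + y(-185) = -45147 + 1/(10 - 1*(-185)) = -45147 + 1/(10 + 185) = -45147 + 1/195 = -8803664/195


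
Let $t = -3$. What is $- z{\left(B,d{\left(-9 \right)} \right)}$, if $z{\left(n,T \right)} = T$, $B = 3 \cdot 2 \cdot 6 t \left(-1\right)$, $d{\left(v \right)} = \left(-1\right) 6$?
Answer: $6$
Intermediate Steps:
$d{\left(v \right)} = -6$
$B = 108$ ($B = 3 \cdot 2 \cdot 6 \left(\left(-3\right) \left(-1\right)\right) = 6 \cdot 6 \cdot 3 = 36 \cdot 3 = 108$)
$- z{\left(B,d{\left(-9 \right)} \right)} = \left(-1\right) \left(-6\right) = 6$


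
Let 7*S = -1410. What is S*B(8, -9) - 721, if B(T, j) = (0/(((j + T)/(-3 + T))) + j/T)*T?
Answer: 7643/7 ≈ 1091.9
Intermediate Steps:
S = -1410/7 (S = (⅐)*(-1410) = -1410/7 ≈ -201.43)
B(T, j) = j (B(T, j) = (0/(((T + j)/(-3 + T))) + j/T)*T = (0*((-3 + T)/(T + j)) + j/T)*T = (0 + j/T)*T = (j/T)*T = j)
S*B(8, -9) - 721 = -1410/7*(-9) - 721 = 12690/7 - 721 = 7643/7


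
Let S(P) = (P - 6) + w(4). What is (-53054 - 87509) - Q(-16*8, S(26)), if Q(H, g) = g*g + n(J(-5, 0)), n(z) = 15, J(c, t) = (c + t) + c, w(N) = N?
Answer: -141154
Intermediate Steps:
J(c, t) = t + 2*c
S(P) = -2 + P (S(P) = (P - 6) + 4 = (-6 + P) + 4 = -2 + P)
Q(H, g) = 15 + g**2 (Q(H, g) = g*g + 15 = g**2 + 15 = 15 + g**2)
(-53054 - 87509) - Q(-16*8, S(26)) = (-53054 - 87509) - (15 + (-2 + 26)**2) = -140563 - (15 + 24**2) = -140563 - (15 + 576) = -140563 - 1*591 = -140563 - 591 = -141154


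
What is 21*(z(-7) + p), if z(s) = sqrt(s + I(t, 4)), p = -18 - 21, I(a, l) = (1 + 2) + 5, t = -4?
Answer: -798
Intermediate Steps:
I(a, l) = 8 (I(a, l) = 3 + 5 = 8)
p = -39
z(s) = sqrt(8 + s) (z(s) = sqrt(s + 8) = sqrt(8 + s))
21*(z(-7) + p) = 21*(sqrt(8 - 7) - 39) = 21*(sqrt(1) - 39) = 21*(1 - 39) = 21*(-38) = -798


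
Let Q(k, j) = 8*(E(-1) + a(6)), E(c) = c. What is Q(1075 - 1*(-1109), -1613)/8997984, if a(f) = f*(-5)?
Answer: -31/1124748 ≈ -2.7562e-5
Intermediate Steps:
a(f) = -5*f
Q(k, j) = -248 (Q(k, j) = 8*(-1 - 5*6) = 8*(-1 - 30) = 8*(-31) = -248)
Q(1075 - 1*(-1109), -1613)/8997984 = -248/8997984 = -248*1/8997984 = -31/1124748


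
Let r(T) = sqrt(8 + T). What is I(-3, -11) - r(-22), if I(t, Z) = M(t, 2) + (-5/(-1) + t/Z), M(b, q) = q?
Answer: 80/11 - I*sqrt(14) ≈ 7.2727 - 3.7417*I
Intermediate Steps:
I(t, Z) = 7 + t/Z (I(t, Z) = 2 + (-5/(-1) + t/Z) = 2 + (-5*(-1) + t/Z) = 2 + (5 + t/Z) = 7 + t/Z)
I(-3, -11) - r(-22) = (7 - 3/(-11)) - sqrt(8 - 22) = (7 - 3*(-1/11)) - sqrt(-14) = (7 + 3/11) - I*sqrt(14) = 80/11 - I*sqrt(14)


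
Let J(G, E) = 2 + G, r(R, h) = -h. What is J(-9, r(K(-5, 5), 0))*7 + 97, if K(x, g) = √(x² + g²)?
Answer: 48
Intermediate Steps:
K(x, g) = √(g² + x²)
J(-9, r(K(-5, 5), 0))*7 + 97 = (2 - 9)*7 + 97 = -7*7 + 97 = -49 + 97 = 48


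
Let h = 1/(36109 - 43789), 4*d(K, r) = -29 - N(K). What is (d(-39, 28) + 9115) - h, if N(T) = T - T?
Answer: 69947521/7680 ≈ 9107.8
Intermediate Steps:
N(T) = 0
d(K, r) = -29/4 (d(K, r) = (-29 - 1*0)/4 = (-29 + 0)/4 = (1/4)*(-29) = -29/4)
h = -1/7680 (h = 1/(-7680) = -1/7680 ≈ -0.00013021)
(d(-39, 28) + 9115) - h = (-29/4 + 9115) - 1*(-1/7680) = 36431/4 + 1/7680 = 69947521/7680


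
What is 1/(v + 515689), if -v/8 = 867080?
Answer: -1/6420951 ≈ -1.5574e-7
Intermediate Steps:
v = -6936640 (v = -8*867080 = -6936640)
1/(v + 515689) = 1/(-6936640 + 515689) = 1/(-6420951) = -1/6420951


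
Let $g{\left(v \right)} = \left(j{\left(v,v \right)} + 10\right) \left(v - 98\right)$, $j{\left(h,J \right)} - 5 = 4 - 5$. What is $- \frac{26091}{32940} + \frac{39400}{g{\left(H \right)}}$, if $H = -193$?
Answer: $- \frac{26002421}{2485140} \approx -10.463$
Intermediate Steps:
$j{\left(h,J \right)} = 4$ ($j{\left(h,J \right)} = 5 + \left(4 - 5\right) = 5 - 1 = 4$)
$g{\left(v \right)} = -1372 + 14 v$ ($g{\left(v \right)} = \left(4 + 10\right) \left(v - 98\right) = 14 \left(-98 + v\right) = -1372 + 14 v$)
$- \frac{26091}{32940} + \frac{39400}{g{\left(H \right)}} = - \frac{26091}{32940} + \frac{39400}{-1372 + 14 \left(-193\right)} = \left(-26091\right) \frac{1}{32940} + \frac{39400}{-1372 - 2702} = - \frac{2899}{3660} + \frac{39400}{-4074} = - \frac{2899}{3660} + 39400 \left(- \frac{1}{4074}\right) = - \frac{2899}{3660} - \frac{19700}{2037} = - \frac{26002421}{2485140}$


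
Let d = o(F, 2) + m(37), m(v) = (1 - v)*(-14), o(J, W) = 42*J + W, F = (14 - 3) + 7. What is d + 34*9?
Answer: 1568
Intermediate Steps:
F = 18 (F = 11 + 7 = 18)
o(J, W) = W + 42*J
m(v) = -14 + 14*v
d = 1262 (d = (2 + 42*18) + (-14 + 14*37) = (2 + 756) + (-14 + 518) = 758 + 504 = 1262)
d + 34*9 = 1262 + 34*9 = 1262 + 306 = 1568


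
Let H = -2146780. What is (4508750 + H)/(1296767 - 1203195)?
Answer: 1180985/46786 ≈ 25.242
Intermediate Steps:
(4508750 + H)/(1296767 - 1203195) = (4508750 - 2146780)/(1296767 - 1203195) = 2361970/93572 = 2361970*(1/93572) = 1180985/46786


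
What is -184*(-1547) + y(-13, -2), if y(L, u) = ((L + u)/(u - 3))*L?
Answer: 284609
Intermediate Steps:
y(L, u) = L*(L + u)/(-3 + u) (y(L, u) = ((L + u)/(-3 + u))*L = L*(L + u)/(-3 + u))
-184*(-1547) + y(-13, -2) = -184*(-1547) - 13*(-13 - 2)/(-3 - 2) = 284648 - 13*(-15)/(-5) = 284648 - 13*(-⅕)*(-15) = 284648 - 39 = 284609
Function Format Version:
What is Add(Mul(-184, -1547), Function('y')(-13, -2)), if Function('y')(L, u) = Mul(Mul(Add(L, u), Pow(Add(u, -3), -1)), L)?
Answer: 284609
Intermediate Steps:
Function('y')(L, u) = Mul(L, Pow(Add(-3, u), -1), Add(L, u)) (Function('y')(L, u) = Mul(Mul(Add(L, u), Pow(Add(-3, u), -1)), L) = Mul(Mul(Pow(Add(-3, u), -1), Add(L, u)), L) = Mul(L, Pow(Add(-3, u), -1), Add(L, u)))
Add(Mul(-184, -1547), Function('y')(-13, -2)) = Add(Mul(-184, -1547), Mul(-13, Pow(Add(-3, -2), -1), Add(-13, -2))) = Add(284648, Mul(-13, Pow(-5, -1), -15)) = Add(284648, Mul(-13, Rational(-1, 5), -15)) = Add(284648, -39) = 284609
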